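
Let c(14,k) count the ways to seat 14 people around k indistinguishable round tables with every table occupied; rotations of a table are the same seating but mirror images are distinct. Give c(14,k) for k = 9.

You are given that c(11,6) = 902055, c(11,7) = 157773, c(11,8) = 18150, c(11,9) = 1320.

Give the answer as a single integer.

row 12: T[12][7]=11·157773+902055=2637558  T[12][8]=11·18150+157773=357423  T[12][9]=11·1320+18150=32670
row 13: T[13][8]=12·357423+2637558=6926634  T[13][9]=12·32670+357423=749463
row 14: T[14][9]=13·749463+6926634=16669653
Read c(14,9) = 16669653.

16669653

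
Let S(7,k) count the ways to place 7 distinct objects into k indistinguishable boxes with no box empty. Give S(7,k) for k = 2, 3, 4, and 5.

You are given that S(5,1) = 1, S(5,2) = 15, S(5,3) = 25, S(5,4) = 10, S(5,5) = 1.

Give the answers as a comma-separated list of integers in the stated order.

63, 301, 350, 140

r6: T_6,1=1×1+0=1; T_6,2=2×15+1=31; T_6,3=3×25+15=90; T_6,4=4×10+25=65; T_6,5=5×1+10=15
r7: T_7,2=2×31+1=63; T_7,3=3×90+31=301; T_7,4=4×65+90=350; T_7,5=5×15+65=140
Read S(7,2) = 63, S(7,3) = 301, S(7,4) = 350, S(7,5) = 140.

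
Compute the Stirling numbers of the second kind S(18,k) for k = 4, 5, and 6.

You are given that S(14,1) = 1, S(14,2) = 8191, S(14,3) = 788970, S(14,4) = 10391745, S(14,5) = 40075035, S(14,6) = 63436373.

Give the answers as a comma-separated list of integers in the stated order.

i=15: T(15,1)=0+1·1=1 | T(15,2)=1+2·8191=16383 | T(15,3)=8191+3·788970=2375101 | T(15,4)=788970+4·10391745=42355950 | T(15,5)=10391745+5·40075035=210766920 | T(15,6)=40075035+6·63436373=420693273
i=16: T(16,2)=1+2·16383=32767 | T(16,3)=16383+3·2375101=7141686 | T(16,4)=2375101+4·42355950=171798901 | T(16,5)=42355950+5·210766920=1096190550 | T(16,6)=210766920+6·420693273=2734926558
i=17: T(17,3)=32767+3·7141686=21457825 | T(17,4)=7141686+4·171798901=694337290 | T(17,5)=171798901+5·1096190550=5652751651 | T(17,6)=1096190550+6·2734926558=17505749898
i=18: T(18,4)=21457825+4·694337290=2798806985 | T(18,5)=694337290+5·5652751651=28958095545 | T(18,6)=5652751651+6·17505749898=110687251039
Read S(18,4) = 2798806985, S(18,5) = 28958095545, S(18,6) = 110687251039.

2798806985, 28958095545, 110687251039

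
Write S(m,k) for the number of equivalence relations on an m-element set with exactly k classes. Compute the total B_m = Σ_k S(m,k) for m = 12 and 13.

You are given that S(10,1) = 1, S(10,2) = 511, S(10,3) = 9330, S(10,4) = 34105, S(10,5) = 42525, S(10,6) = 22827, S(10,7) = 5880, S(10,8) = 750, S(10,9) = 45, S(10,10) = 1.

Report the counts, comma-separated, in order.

4213597, 27644437

row 11: T[11][1]=1·1+0=1  T[11][2]=2·511+1=1023  T[11][3]=3·9330+511=28501  T[11][4]=4·34105+9330=145750  T[11][5]=5·42525+34105=246730  T[11][6]=6·22827+42525=179487  T[11][7]=7·5880+22827=63987  T[11][8]=8·750+5880=11880  T[11][9]=9·45+750=1155  T[11][10]=10·1+45=55  T[11][11]=11·0+1=1
row 12: T[12][1]=1·1+0=1  T[12][2]=2·1023+1=2047  T[12][3]=3·28501+1023=86526  T[12][4]=4·145750+28501=611501  T[12][5]=5·246730+145750=1379400  T[12][6]=6·179487+246730=1323652  T[12][7]=7·63987+179487=627396  T[12][8]=8·11880+63987=159027  T[12][9]=9·1155+11880=22275  T[12][10]=10·55+1155=1705  T[12][11]=11·1+55=66  T[12][12]=12·0+1=1
row 13: T[13][1]=1·1+0=1  T[13][2]=2·2047+1=4095  T[13][3]=3·86526+2047=261625  T[13][4]=4·611501+86526=2532530  T[13][5]=5·1379400+611501=7508501  T[13][6]=6·1323652+1379400=9321312  T[13][7]=7·627396+1323652=5715424  T[13][8]=8·159027+627396=1899612  T[13][9]=9·22275+159027=359502  T[13][10]=10·1705+22275=39325  T[13][11]=11·66+1705=2431  T[13][12]=12·1+66=78  T[13][13]=13·0+1=1
B_12 = ΣS(12,k) = 1+2047+86526+611501+1379400+1323652+627396+159027+22275+1705+66+1 = 4213597
B_13 = ΣS(13,k) = 1+4095+261625+2532530+7508501+9321312+5715424+1899612+359502+39325+2431+78+1 = 27644437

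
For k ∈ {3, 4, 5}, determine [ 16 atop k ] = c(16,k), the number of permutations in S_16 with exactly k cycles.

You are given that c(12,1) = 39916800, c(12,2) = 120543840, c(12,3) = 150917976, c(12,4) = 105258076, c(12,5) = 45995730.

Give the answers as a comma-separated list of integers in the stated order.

6165817614720, 5056995703824, 2706813345600

row 13: T[13][1]=12·39916800+0=479001600  T[13][2]=12·120543840+39916800=1486442880  T[13][3]=12·150917976+120543840=1931559552  T[13][4]=12·105258076+150917976=1414014888  T[13][5]=12·45995730+105258076=657206836
row 14: T[14][1]=13·479001600+0=6227020800  T[14][2]=13·1486442880+479001600=19802759040  T[14][3]=13·1931559552+1486442880=26596717056  T[14][4]=13·1414014888+1931559552=20313753096  T[14][5]=13·657206836+1414014888=9957703756
row 15: T[15][2]=14·19802759040+6227020800=283465647360  T[15][3]=14·26596717056+19802759040=392156797824  T[15][4]=14·20313753096+26596717056=310989260400  T[15][5]=14·9957703756+20313753096=159721605680
row 16: T[16][3]=15·392156797824+283465647360=6165817614720  T[16][4]=15·310989260400+392156797824=5056995703824  T[16][5]=15·159721605680+310989260400=2706813345600
Read c(16,3) = 6165817614720, c(16,4) = 5056995703824, c(16,5) = 2706813345600.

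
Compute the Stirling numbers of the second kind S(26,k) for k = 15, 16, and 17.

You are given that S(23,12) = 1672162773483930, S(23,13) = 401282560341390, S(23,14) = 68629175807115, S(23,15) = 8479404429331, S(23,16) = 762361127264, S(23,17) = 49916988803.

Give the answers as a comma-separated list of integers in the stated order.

i=24: T(24,13)=1672162773483930+13·401282560341390=6888836057922000 | T(24,14)=401282560341390+14·68629175807115=1362091021641000 | T(24,15)=68629175807115+15·8479404429331=195820242247080 | T(24,16)=8479404429331+16·762361127264=20677182465555 | T(24,17)=762361127264+17·49916988803=1610949936915
i=25: T(25,14)=6888836057922000+14·1362091021641000=25958110360896000 | T(25,15)=1362091021641000+15·195820242247080=4299394655347200 | T(25,16)=195820242247080+16·20677182465555=526655161695960 | T(25,17)=20677182465555+17·1610949936915=48063331393110
i=26: T(26,15)=25958110360896000+15·4299394655347200=90449030191104000 | T(26,16)=4299394655347200+16·526655161695960=12725877242482560 | T(26,17)=526655161695960+17·48063331393110=1343731795378830
Read S(26,15) = 90449030191104000, S(26,16) = 12725877242482560, S(26,17) = 1343731795378830.

90449030191104000, 12725877242482560, 1343731795378830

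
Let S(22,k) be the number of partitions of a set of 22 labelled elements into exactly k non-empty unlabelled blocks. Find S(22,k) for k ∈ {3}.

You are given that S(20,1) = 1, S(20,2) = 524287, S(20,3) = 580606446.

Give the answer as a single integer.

i=21: T(21,2)=1+2·524287=1048575 | T(21,3)=524287+3·580606446=1742343625
i=22: T(22,3)=1048575+3·1742343625=5228079450
Read S(22,3) = 5228079450.

5228079450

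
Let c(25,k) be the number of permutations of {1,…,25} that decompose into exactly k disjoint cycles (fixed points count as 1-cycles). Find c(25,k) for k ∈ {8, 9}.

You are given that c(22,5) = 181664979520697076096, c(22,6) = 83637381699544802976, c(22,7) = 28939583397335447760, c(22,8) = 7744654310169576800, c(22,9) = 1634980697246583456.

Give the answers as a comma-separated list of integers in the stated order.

[23] T[23,6]:22*83637381699544802976+181664979520697076096=2021687376910682741568 · T[23,7]:22*28939583397335447760+83637381699544802976=720308216440924653696 · T[23,8]:22*7744654310169576800+28939583397335447760=199321978221066137360 · T[23,9]:22*1634980697246583456+7744654310169576800=43714229649594412832
[24] T[24,7]:23*720308216440924653696+2021687376910682741568=18588776355051949776576 · T[24,8]:23*199321978221066137360+720308216440924653696=5304713715525445812976 · T[24,9]:23*43714229649594412832+199321978221066137360=1204749260161737632496
[25] T[25,8]:24*5304713715525445812976+18588776355051949776576=145901905527662649288000 · T[25,9]:24*1204749260161737632496+5304713715525445812976=34218695959407148992880
Read c(25,8) = 145901905527662649288000, c(25,9) = 34218695959407148992880.

145901905527662649288000, 34218695959407148992880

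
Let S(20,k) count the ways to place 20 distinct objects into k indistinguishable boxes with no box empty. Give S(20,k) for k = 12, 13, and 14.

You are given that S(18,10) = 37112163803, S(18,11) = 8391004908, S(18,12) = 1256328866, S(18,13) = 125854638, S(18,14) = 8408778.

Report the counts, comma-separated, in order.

411016633391, 61068660380, 6302524580

@19  (19,11):8391004908·11+37112163803→129413217791, (19,12):1256328866·12+8391004908→23466951300, (19,13):125854638·13+1256328866→2892439160, (19,14):8408778·14+125854638→243577530
@20  (20,12):23466951300·12+129413217791→411016633391, (20,13):2892439160·13+23466951300→61068660380, (20,14):243577530·14+2892439160→6302524580
Read S(20,12) = 411016633391, S(20,13) = 61068660380, S(20,14) = 6302524580.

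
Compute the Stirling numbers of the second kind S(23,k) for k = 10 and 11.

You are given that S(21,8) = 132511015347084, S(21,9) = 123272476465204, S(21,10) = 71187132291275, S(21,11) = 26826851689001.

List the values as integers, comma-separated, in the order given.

9593401297313460, 4864251308951100

i=22: T(22,9)=132511015347084+9·123272476465204=1241963303533920 | T(22,10)=123272476465204+10·71187132291275=835143799377954 | T(22,11)=71187132291275+11·26826851689001=366282500870286
i=23: T(23,10)=1241963303533920+10·835143799377954=9593401297313460 | T(23,11)=835143799377954+11·366282500870286=4864251308951100
Read S(23,10) = 9593401297313460, S(23,11) = 4864251308951100.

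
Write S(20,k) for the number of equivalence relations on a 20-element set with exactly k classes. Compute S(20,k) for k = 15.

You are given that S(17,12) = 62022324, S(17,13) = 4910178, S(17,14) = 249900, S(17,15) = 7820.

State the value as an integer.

452329200

@18  (18,13):4910178·13+62022324→125854638, (18,14):249900·14+4910178→8408778, (18,15):7820·15+249900→367200
@19  (19,14):8408778·14+125854638→243577530, (19,15):367200·15+8408778→13916778
@20  (20,15):13916778·15+243577530→452329200
Read S(20,15) = 452329200.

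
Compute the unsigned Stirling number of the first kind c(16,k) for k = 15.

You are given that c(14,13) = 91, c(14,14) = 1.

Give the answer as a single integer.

120

@15  (15,14):1·14+91→105, (15,15):0·14+1→1
@16  (16,15):1·15+105→120
Read c(16,15) = 120.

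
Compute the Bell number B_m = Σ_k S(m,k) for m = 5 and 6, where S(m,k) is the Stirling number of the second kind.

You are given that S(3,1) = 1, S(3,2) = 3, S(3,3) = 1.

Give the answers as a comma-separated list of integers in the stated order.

52, 203

r4: T_4,1=1×1+0=1; T_4,2=2×3+1=7; T_4,3=3×1+3=6; T_4,4=4×0+1=1
r5: T_5,1=1×1+0=1; T_5,2=2×7+1=15; T_5,3=3×6+7=25; T_5,4=4×1+6=10; T_5,5=5×0+1=1
r6: T_6,1=1×1+0=1; T_6,2=2×15+1=31; T_6,3=3×25+15=90; T_6,4=4×10+25=65; T_6,5=5×1+10=15; T_6,6=6×0+1=1
B_5 = ΣS(5,k) = 1+15+25+10+1 = 52
B_6 = ΣS(6,k) = 1+31+90+65+15+1 = 203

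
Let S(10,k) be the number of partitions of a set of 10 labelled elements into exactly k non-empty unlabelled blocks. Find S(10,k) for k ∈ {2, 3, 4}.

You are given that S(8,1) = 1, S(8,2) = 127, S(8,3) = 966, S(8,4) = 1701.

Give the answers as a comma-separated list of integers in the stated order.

row 9: T[9][1]=1·1+0=1  T[9][2]=2·127+1=255  T[9][3]=3·966+127=3025  T[9][4]=4·1701+966=7770
row 10: T[10][2]=2·255+1=511  T[10][3]=3·3025+255=9330  T[10][4]=4·7770+3025=34105
Read S(10,2) = 511, S(10,3) = 9330, S(10,4) = 34105.

511, 9330, 34105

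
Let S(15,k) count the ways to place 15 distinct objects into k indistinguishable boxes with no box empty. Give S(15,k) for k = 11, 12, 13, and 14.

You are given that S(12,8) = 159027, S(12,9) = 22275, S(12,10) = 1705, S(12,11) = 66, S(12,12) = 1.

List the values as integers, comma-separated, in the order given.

@13  (13,9):22275·9+159027→359502, (13,10):1705·10+22275→39325, (13,11):66·11+1705→2431, (13,12):1·12+66→78, (13,13):0·13+1→1
@14  (14,10):39325·10+359502→752752, (14,11):2431·11+39325→66066, (14,12):78·12+2431→3367, (14,13):1·13+78→91, (14,14):0·14+1→1
@15  (15,11):66066·11+752752→1479478, (15,12):3367·12+66066→106470, (15,13):91·13+3367→4550, (15,14):1·14+91→105
Read S(15,11) = 1479478, S(15,12) = 106470, S(15,13) = 4550, S(15,14) = 105.

1479478, 106470, 4550, 105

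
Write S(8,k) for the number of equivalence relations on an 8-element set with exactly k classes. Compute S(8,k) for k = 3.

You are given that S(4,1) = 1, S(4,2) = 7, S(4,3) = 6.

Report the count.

966

@5  (5,1):1·1+0→1, (5,2):7·2+1→15, (5,3):6·3+7→25
@6  (6,1):1·1+0→1, (6,2):15·2+1→31, (6,3):25·3+15→90
@7  (7,2):31·2+1→63, (7,3):90·3+31→301
@8  (8,3):301·3+63→966
Read S(8,3) = 966.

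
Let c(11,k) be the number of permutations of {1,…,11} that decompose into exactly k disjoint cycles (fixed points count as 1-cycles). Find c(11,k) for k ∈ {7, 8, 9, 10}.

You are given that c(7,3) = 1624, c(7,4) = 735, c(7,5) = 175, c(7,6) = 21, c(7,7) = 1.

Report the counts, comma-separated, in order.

@8  (8,4):735·7+1624→6769, (8,5):175·7+735→1960, (8,6):21·7+175→322, (8,7):1·7+21→28, (8,8):0·7+1→1
@9  (9,5):1960·8+6769→22449, (9,6):322·8+1960→4536, (9,7):28·8+322→546, (9,8):1·8+28→36, (9,9):0·8+1→1
@10  (10,6):4536·9+22449→63273, (10,7):546·9+4536→9450, (10,8):36·9+546→870, (10,9):1·9+36→45, (10,10):0·9+1→1
@11  (11,7):9450·10+63273→157773, (11,8):870·10+9450→18150, (11,9):45·10+870→1320, (11,10):1·10+45→55
Read c(11,7) = 157773, c(11,8) = 18150, c(11,9) = 1320, c(11,10) = 55.

157773, 18150, 1320, 55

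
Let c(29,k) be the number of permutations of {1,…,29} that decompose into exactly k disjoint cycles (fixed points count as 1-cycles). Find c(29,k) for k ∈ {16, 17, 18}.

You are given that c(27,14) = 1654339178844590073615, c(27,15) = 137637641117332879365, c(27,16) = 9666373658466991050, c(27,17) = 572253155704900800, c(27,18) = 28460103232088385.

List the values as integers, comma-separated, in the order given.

16532187926098943672490, 1101911578045922391915, 62656135265695354110

i=28: T(28,15)=1654339178844590073615+27·137637641117332879365=5370555489012577816470 | T(28,16)=137637641117332879365+27·9666373658466991050=398629729895941637715 | T(28,17)=9666373658466991050+27·572253155704900800=25117208862499312650 | T(28,18)=572253155704900800+27·28460103232088385=1340675942971287195
i=29: T(29,16)=5370555489012577816470+28·398629729895941637715=16532187926098943672490 | T(29,17)=398629729895941637715+28·25117208862499312650=1101911578045922391915 | T(29,18)=25117208862499312650+28·1340675942971287195=62656135265695354110
Read c(29,16) = 16532187926098943672490, c(29,17) = 1101911578045922391915, c(29,18) = 62656135265695354110.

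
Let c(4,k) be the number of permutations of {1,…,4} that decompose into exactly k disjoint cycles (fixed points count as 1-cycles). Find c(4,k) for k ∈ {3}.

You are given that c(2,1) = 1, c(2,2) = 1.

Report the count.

@3  (3,2):1·2+1→3, (3,3):0·2+1→1
@4  (4,3):1·3+3→6
Read c(4,3) = 6.

6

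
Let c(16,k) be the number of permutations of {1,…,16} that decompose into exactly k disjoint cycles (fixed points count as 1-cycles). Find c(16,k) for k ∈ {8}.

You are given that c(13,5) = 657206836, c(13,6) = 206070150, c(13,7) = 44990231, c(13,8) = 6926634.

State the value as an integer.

i=14: T(14,6)=657206836+13·206070150=3336118786 | T(14,7)=206070150+13·44990231=790943153 | T(14,8)=44990231+13·6926634=135036473
i=15: T(15,7)=3336118786+14·790943153=14409322928 | T(15,8)=790943153+14·135036473=2681453775
i=16: T(16,8)=14409322928+15·2681453775=54631129553
Read c(16,8) = 54631129553.

54631129553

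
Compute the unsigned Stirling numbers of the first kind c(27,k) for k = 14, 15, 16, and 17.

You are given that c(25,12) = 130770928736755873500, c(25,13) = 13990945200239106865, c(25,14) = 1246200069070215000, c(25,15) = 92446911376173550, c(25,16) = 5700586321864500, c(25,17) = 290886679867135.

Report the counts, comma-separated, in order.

1654339178844590073615, 137637641117332879365, 9666373658466991050, 572253155704900800

r26: T_26,13=25×13990945200239106865+130770928736755873500=480544558742733545125; T_26,14=25×1246200069070215000+13990945200239106865=45145946926994481865; T_26,15=25×92446911376173550+1246200069070215000=3557372853474553750; T_26,16=25×5700586321864500+92446911376173550=234961569422786050; T_26,17=25×290886679867135+5700586321864500=12972753318542875
r27: T_27,14=26×45145946926994481865+480544558742733545125=1654339178844590073615; T_27,15=26×3557372853474553750+45145946926994481865=137637641117332879365; T_27,16=26×234961569422786050+3557372853474553750=9666373658466991050; T_27,17=26×12972753318542875+234961569422786050=572253155704900800
Read c(27,14) = 1654339178844590073615, c(27,15) = 137637641117332879365, c(27,16) = 9666373658466991050, c(27,17) = 572253155704900800.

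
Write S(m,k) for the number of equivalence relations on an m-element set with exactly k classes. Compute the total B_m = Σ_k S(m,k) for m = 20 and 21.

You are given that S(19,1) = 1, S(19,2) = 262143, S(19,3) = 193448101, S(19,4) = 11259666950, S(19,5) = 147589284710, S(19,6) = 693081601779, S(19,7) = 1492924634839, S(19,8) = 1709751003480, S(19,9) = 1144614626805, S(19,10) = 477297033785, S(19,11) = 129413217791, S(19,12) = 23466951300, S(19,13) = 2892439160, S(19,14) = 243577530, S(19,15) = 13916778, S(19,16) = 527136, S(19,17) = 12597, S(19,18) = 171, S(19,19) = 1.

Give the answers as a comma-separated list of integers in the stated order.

51724158235372, 474869816156751

row 20: T[20][1]=1·1+0=1  T[20][2]=2·262143+1=524287  T[20][3]=3·193448101+262143=580606446  T[20][4]=4·11259666950+193448101=45232115901  T[20][5]=5·147589284710+11259666950=749206090500  T[20][6]=6·693081601779+147589284710=4306078895384  T[20][7]=7·1492924634839+693081601779=11143554045652  T[20][8]=8·1709751003480+1492924634839=15170932662679  T[20][9]=9·1144614626805+1709751003480=12011282644725  T[20][10]=10·477297033785+1144614626805=5917584964655  T[20][11]=11·129413217791+477297033785=1900842429486  T[20][12]=12·23466951300+129413217791=411016633391  T[20][13]=13·2892439160+23466951300=61068660380  T[20][14]=14·243577530+2892439160=6302524580  T[20][15]=15·13916778+243577530=452329200  T[20][16]=16·527136+13916778=22350954  T[20][17]=17·12597+527136=741285  T[20][18]=18·171+12597=15675  T[20][19]=19·1+171=190  T[20][20]=20·0+1=1
row 21: T[21][1]=1·1+0=1  T[21][2]=2·524287+1=1048575  T[21][3]=3·580606446+524287=1742343625  T[21][4]=4·45232115901+580606446=181509070050  T[21][5]=5·749206090500+45232115901=3791262568401  T[21][6]=6·4306078895384+749206090500=26585679462804  T[21][7]=7·11143554045652+4306078895384=82310957214948  T[21][8]=8·15170932662679+11143554045652=132511015347084  T[21][9]=9·12011282644725+15170932662679=123272476465204  T[21][10]=10·5917584964655+12011282644725=71187132291275  T[21][11]=11·1900842429486+5917584964655=26826851689001  T[21][12]=12·411016633391+1900842429486=6833042030178  T[21][13]=13·61068660380+411016633391=1204909218331  T[21][14]=14·6302524580+61068660380=149304004500  T[21][15]=15·452329200+6302524580=13087462580  T[21][16]=16·22350954+452329200=809944464  T[21][17]=17·741285+22350954=34952799  T[21][18]=18·15675+741285=1023435  T[21][19]=19·190+15675=19285  T[21][20]=20·1+190=210  T[21][21]=21·0+1=1
B_20 = ΣS(20,k) = 1+524287+580606446+45232115901+749206090500+4306078895384+11143554045652+15170932662679+12011282644725+5917584964655+1900842429486+411016633391+61068660380+6302524580+452329200+22350954+741285+15675+190+1 = 51724158235372
B_21 = ΣS(21,k) = 1+1048575+1742343625+181509070050+3791262568401+26585679462804+82310957214948+132511015347084+123272476465204+71187132291275+26826851689001+6833042030178+1204909218331+149304004500+13087462580+809944464+34952799+1023435+19285+210+1 = 474869816156751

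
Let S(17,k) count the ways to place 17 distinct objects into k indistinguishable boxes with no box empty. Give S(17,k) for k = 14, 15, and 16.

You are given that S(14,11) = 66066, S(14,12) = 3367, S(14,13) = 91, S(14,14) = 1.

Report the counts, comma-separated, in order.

[15] T[15,12]:12*3367+66066=106470 · T[15,13]:13*91+3367=4550 · T[15,14]:14*1+91=105 · T[15,15]:15*0+1=1
[16] T[16,13]:13*4550+106470=165620 · T[16,14]:14*105+4550=6020 · T[16,15]:15*1+105=120 · T[16,16]:16*0+1=1
[17] T[17,14]:14*6020+165620=249900 · T[17,15]:15*120+6020=7820 · T[17,16]:16*1+120=136
Read S(17,14) = 249900, S(17,15) = 7820, S(17,16) = 136.

249900, 7820, 136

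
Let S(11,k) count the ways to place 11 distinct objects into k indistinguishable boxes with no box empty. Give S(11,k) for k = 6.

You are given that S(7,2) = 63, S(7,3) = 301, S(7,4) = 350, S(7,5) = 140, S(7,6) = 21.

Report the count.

[8] T[8,3]:3*301+63=966 · T[8,4]:4*350+301=1701 · T[8,5]:5*140+350=1050 · T[8,6]:6*21+140=266
[9] T[9,4]:4*1701+966=7770 · T[9,5]:5*1050+1701=6951 · T[9,6]:6*266+1050=2646
[10] T[10,5]:5*6951+7770=42525 · T[10,6]:6*2646+6951=22827
[11] T[11,6]:6*22827+42525=179487
Read S(11,6) = 179487.

179487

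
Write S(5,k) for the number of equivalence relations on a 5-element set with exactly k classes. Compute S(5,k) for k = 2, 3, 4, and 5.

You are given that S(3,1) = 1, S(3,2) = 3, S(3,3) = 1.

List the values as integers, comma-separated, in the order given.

15, 25, 10, 1

i=4: T(4,1)=0+1·1=1 | T(4,2)=1+2·3=7 | T(4,3)=3+3·1=6 | T(4,4)=1+4·0=1
i=5: T(5,2)=1+2·7=15 | T(5,3)=7+3·6=25 | T(5,4)=6+4·1=10 | T(5,5)=1+5·0=1
Read S(5,2) = 15, S(5,3) = 25, S(5,4) = 10, S(5,5) = 1.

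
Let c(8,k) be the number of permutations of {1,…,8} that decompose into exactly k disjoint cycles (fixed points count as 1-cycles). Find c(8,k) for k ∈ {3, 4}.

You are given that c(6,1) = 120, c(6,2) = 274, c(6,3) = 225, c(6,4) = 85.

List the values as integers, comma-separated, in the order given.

[7] T[7,2]:6*274+120=1764 · T[7,3]:6*225+274=1624 · T[7,4]:6*85+225=735
[8] T[8,3]:7*1624+1764=13132 · T[8,4]:7*735+1624=6769
Read c(8,3) = 13132, c(8,4) = 6769.

13132, 6769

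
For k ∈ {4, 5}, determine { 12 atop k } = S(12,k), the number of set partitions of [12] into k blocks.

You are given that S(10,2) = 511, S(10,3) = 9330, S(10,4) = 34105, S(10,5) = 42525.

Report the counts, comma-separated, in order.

611501, 1379400

i=11: T(11,3)=511+3·9330=28501 | T(11,4)=9330+4·34105=145750 | T(11,5)=34105+5·42525=246730
i=12: T(12,4)=28501+4·145750=611501 | T(12,5)=145750+5·246730=1379400
Read S(12,4) = 611501, S(12,5) = 1379400.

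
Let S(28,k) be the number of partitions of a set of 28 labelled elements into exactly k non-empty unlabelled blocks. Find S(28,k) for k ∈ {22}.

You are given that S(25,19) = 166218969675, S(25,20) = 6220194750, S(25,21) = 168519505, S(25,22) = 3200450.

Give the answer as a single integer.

825906183960

@26  (26,20):6220194750·20+166218969675→290622864675, (26,21):168519505·21+6220194750→9759104355, (26,22):3200450·22+168519505→238929405
@27  (27,21):9759104355·21+290622864675→495564056130, (27,22):238929405·22+9759104355→15015551265
@28  (28,22):15015551265·22+495564056130→825906183960
Read S(28,22) = 825906183960.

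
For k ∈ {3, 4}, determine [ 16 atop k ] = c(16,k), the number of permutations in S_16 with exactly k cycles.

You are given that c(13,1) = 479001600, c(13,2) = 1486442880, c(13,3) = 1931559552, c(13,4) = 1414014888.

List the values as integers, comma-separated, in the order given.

6165817614720, 5056995703824

row 14: T[14][1]=13·479001600+0=6227020800  T[14][2]=13·1486442880+479001600=19802759040  T[14][3]=13·1931559552+1486442880=26596717056  T[14][4]=13·1414014888+1931559552=20313753096
row 15: T[15][2]=14·19802759040+6227020800=283465647360  T[15][3]=14·26596717056+19802759040=392156797824  T[15][4]=14·20313753096+26596717056=310989260400
row 16: T[16][3]=15·392156797824+283465647360=6165817614720  T[16][4]=15·310989260400+392156797824=5056995703824
Read c(16,3) = 6165817614720, c(16,4) = 5056995703824.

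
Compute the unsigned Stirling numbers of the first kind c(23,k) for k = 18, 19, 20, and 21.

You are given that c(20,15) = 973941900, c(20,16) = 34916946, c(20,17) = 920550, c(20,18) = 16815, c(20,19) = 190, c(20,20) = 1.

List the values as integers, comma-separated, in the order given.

i=21: T(21,16)=973941900+20·34916946=1672280820 | T(21,17)=34916946+20·920550=53327946 | T(21,18)=920550+20·16815=1256850 | T(21,19)=16815+20·190=20615 | T(21,20)=190+20·1=210 | T(21,21)=1+20·0=1
i=22: T(22,17)=1672280820+21·53327946=2792167686 | T(22,18)=53327946+21·1256850=79721796 | T(22,19)=1256850+21·20615=1689765 | T(22,20)=20615+21·210=25025 | T(22,21)=210+21·1=231
i=23: T(23,18)=2792167686+22·79721796=4546047198 | T(23,19)=79721796+22·1689765=116896626 | T(23,20)=1689765+22·25025=2240315 | T(23,21)=25025+22·231=30107
Read c(23,18) = 4546047198, c(23,19) = 116896626, c(23,20) = 2240315, c(23,21) = 30107.

4546047198, 116896626, 2240315, 30107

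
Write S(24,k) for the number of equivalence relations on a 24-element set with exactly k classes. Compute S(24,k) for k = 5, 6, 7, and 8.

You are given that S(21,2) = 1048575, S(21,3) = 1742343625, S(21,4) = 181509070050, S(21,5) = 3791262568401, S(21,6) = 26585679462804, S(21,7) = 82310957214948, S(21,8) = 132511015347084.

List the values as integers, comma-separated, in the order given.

485000783495250, 6090236036084530, 31677463851804540, 82318282158320505

[22] T[22,3]:3*1742343625+1048575=5228079450 · T[22,4]:4*181509070050+1742343625=727778623825 · T[22,5]:5*3791262568401+181509070050=19137821912055 · T[22,6]:6*26585679462804+3791262568401=163305339345225 · T[22,7]:7*82310957214948+26585679462804=602762379967440 · T[22,8]:8*132511015347084+82310957214948=1142399079991620
[23] T[23,4]:4*727778623825+5228079450=2916342574750 · T[23,5]:5*19137821912055+727778623825=96416888184100 · T[23,6]:6*163305339345225+19137821912055=998969857983405 · T[23,7]:7*602762379967440+163305339345225=4382641999117305 · T[23,8]:8*1142399079991620+602762379967440=9741955019900400
[24] T[24,5]:5*96416888184100+2916342574750=485000783495250 · T[24,6]:6*998969857983405+96416888184100=6090236036084530 · T[24,7]:7*4382641999117305+998969857983405=31677463851804540 · T[24,8]:8*9741955019900400+4382641999117305=82318282158320505
Read S(24,5) = 485000783495250, S(24,6) = 6090236036084530, S(24,7) = 31677463851804540, S(24,8) = 82318282158320505.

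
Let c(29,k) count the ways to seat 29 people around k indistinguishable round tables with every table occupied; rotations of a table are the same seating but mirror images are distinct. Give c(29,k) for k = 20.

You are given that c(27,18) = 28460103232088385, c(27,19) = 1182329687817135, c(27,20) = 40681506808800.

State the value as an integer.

r28: T_28,19=27×1182329687817135+28460103232088385=60383004803151030; T_28,20=27×40681506808800+1182329687817135=2280730371654735
r29: T_29,20=28×2280730371654735+60383004803151030=124243455209483610
Read c(29,20) = 124243455209483610.

124243455209483610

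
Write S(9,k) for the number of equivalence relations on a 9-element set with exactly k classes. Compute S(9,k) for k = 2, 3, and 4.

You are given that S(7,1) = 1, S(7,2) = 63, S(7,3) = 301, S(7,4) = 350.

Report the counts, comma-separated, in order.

row 8: T[8][1]=1·1+0=1  T[8][2]=2·63+1=127  T[8][3]=3·301+63=966  T[8][4]=4·350+301=1701
row 9: T[9][2]=2·127+1=255  T[9][3]=3·966+127=3025  T[9][4]=4·1701+966=7770
Read S(9,2) = 255, S(9,3) = 3025, S(9,4) = 7770.

255, 3025, 7770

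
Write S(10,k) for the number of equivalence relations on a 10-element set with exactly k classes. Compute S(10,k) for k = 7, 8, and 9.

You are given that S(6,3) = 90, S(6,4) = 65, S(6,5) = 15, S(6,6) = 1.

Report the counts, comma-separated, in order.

5880, 750, 45

[7] T[7,4]:4*65+90=350 · T[7,5]:5*15+65=140 · T[7,6]:6*1+15=21 · T[7,7]:7*0+1=1
[8] T[8,5]:5*140+350=1050 · T[8,6]:6*21+140=266 · T[8,7]:7*1+21=28 · T[8,8]:8*0+1=1
[9] T[9,6]:6*266+1050=2646 · T[9,7]:7*28+266=462 · T[9,8]:8*1+28=36 · T[9,9]:9*0+1=1
[10] T[10,7]:7*462+2646=5880 · T[10,8]:8*36+462=750 · T[10,9]:9*1+36=45
Read S(10,7) = 5880, S(10,8) = 750, S(10,9) = 45.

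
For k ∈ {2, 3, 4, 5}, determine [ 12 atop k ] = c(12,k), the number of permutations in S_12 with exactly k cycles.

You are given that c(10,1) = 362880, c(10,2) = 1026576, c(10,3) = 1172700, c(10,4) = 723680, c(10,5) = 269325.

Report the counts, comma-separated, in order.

row 11: T[11][1]=10·362880+0=3628800  T[11][2]=10·1026576+362880=10628640  T[11][3]=10·1172700+1026576=12753576  T[11][4]=10·723680+1172700=8409500  T[11][5]=10·269325+723680=3416930
row 12: T[12][2]=11·10628640+3628800=120543840  T[12][3]=11·12753576+10628640=150917976  T[12][4]=11·8409500+12753576=105258076  T[12][5]=11·3416930+8409500=45995730
Read c(12,2) = 120543840, c(12,3) = 150917976, c(12,4) = 105258076, c(12,5) = 45995730.

120543840, 150917976, 105258076, 45995730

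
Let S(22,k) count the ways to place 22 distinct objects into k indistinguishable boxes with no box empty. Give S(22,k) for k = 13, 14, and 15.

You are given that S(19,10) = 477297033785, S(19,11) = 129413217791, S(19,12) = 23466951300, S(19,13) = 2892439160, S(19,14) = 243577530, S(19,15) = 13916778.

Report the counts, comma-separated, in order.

22496861868481, 3295165281331, 345615943200

@20  (20,11):129413217791·11+477297033785→1900842429486, (20,12):23466951300·12+129413217791→411016633391, (20,13):2892439160·13+23466951300→61068660380, (20,14):243577530·14+2892439160→6302524580, (20,15):13916778·15+243577530→452329200
@21  (21,12):411016633391·12+1900842429486→6833042030178, (21,13):61068660380·13+411016633391→1204909218331, (21,14):6302524580·14+61068660380→149304004500, (21,15):452329200·15+6302524580→13087462580
@22  (22,13):1204909218331·13+6833042030178→22496861868481, (22,14):149304004500·14+1204909218331→3295165281331, (22,15):13087462580·15+149304004500→345615943200
Read S(22,13) = 22496861868481, S(22,14) = 3295165281331, S(22,15) = 345615943200.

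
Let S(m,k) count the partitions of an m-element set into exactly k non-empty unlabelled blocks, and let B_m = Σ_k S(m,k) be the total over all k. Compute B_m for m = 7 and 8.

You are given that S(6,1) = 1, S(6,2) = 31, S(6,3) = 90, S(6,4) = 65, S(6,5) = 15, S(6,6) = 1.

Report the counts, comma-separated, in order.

877, 4140

r7: T_7,1=1×1+0=1; T_7,2=2×31+1=63; T_7,3=3×90+31=301; T_7,4=4×65+90=350; T_7,5=5×15+65=140; T_7,6=6×1+15=21; T_7,7=7×0+1=1
r8: T_8,1=1×1+0=1; T_8,2=2×63+1=127; T_8,3=3×301+63=966; T_8,4=4×350+301=1701; T_8,5=5×140+350=1050; T_8,6=6×21+140=266; T_8,7=7×1+21=28; T_8,8=8×0+1=1
B_7 = ΣS(7,k) = 1+63+301+350+140+21+1 = 877
B_8 = ΣS(8,k) = 1+127+966+1701+1050+266+28+1 = 4140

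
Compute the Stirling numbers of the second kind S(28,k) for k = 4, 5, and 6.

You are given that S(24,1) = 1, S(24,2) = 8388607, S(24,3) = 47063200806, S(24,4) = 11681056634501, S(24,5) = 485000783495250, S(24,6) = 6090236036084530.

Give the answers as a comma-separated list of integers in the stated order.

@25  (25,1):1·1+0→1, (25,2):8388607·2+1→16777215, (25,3):47063200806·3+8388607→141197991025, (25,4):11681056634501·4+47063200806→46771289738810, (25,5):485000783495250·5+11681056634501→2436684974110751, (25,6):6090236036084530·6+485000783495250→37026417000002430
@26  (26,2):16777215·2+1→33554431, (26,3):141197991025·3+16777215→423610750290, (26,4):46771289738810·4+141197991025→187226356946265, (26,5):2436684974110751·5+46771289738810→12230196160292565, (26,6):37026417000002430·6+2436684974110751→224595186974125331
@27  (27,3):423610750290·3+33554431→1270865805301, (27,4):187226356946265·4+423610750290→749329038535350, (27,5):12230196160292565·5+187226356946265→61338207158409090, (27,6):224595186974125331·6+12230196160292565→1359801318005044551
@28  (28,4):749329038535350·4+1270865805301→2998587019946701, (28,5):61338207158409090·5+749329038535350→307440364830580800, (28,6):1359801318005044551·6+61338207158409090→8220146115188676396
Read S(28,4) = 2998587019946701, S(28,5) = 307440364830580800, S(28,6) = 8220146115188676396.

2998587019946701, 307440364830580800, 8220146115188676396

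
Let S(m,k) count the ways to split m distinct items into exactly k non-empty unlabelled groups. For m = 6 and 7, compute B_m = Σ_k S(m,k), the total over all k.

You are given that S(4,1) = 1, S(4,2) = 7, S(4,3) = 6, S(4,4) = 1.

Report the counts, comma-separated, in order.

203, 877

row 5: T[5][1]=1·1+0=1  T[5][2]=2·7+1=15  T[5][3]=3·6+7=25  T[5][4]=4·1+6=10  T[5][5]=5·0+1=1
row 6: T[6][1]=1·1+0=1  T[6][2]=2·15+1=31  T[6][3]=3·25+15=90  T[6][4]=4·10+25=65  T[6][5]=5·1+10=15  T[6][6]=6·0+1=1
row 7: T[7][1]=1·1+0=1  T[7][2]=2·31+1=63  T[7][3]=3·90+31=301  T[7][4]=4·65+90=350  T[7][5]=5·15+65=140  T[7][6]=6·1+15=21  T[7][7]=7·0+1=1
B_6 = ΣS(6,k) = 1+31+90+65+15+1 = 203
B_7 = ΣS(7,k) = 1+63+301+350+140+21+1 = 877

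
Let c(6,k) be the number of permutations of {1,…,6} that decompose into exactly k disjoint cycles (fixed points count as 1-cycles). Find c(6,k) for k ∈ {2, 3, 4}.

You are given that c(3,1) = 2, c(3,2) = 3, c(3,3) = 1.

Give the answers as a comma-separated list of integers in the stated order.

274, 225, 85

r4: T_4,1=3×2+0=6; T_4,2=3×3+2=11; T_4,3=3×1+3=6; T_4,4=3×0+1=1
r5: T_5,1=4×6+0=24; T_5,2=4×11+6=50; T_5,3=4×6+11=35; T_5,4=4×1+6=10
r6: T_6,2=5×50+24=274; T_6,3=5×35+50=225; T_6,4=5×10+35=85
Read c(6,2) = 274, c(6,3) = 225, c(6,4) = 85.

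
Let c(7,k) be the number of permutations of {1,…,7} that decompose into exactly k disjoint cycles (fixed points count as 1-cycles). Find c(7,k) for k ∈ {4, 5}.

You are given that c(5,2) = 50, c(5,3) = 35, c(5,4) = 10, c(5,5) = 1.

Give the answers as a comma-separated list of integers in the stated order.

735, 175

i=6: T(6,3)=50+5·35=225 | T(6,4)=35+5·10=85 | T(6,5)=10+5·1=15
i=7: T(7,4)=225+6·85=735 | T(7,5)=85+6·15=175
Read c(7,4) = 735, c(7,5) = 175.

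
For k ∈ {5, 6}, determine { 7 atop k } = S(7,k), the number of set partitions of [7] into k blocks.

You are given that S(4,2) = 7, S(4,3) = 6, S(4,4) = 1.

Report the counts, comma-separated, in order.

row 5: T[5][3]=3·6+7=25  T[5][4]=4·1+6=10  T[5][5]=5·0+1=1
row 6: T[6][4]=4·10+25=65  T[6][5]=5·1+10=15  T[6][6]=6·0+1=1
row 7: T[7][5]=5·15+65=140  T[7][6]=6·1+15=21
Read S(7,5) = 140, S(7,6) = 21.

140, 21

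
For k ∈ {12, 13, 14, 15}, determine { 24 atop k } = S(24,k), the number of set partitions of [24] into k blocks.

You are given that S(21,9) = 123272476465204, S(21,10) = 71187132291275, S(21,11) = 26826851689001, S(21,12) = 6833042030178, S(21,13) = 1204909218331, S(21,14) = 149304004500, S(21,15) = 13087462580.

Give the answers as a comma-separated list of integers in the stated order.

[22] T[22,10]:10*71187132291275+123272476465204=835143799377954 · T[22,11]:11*26826851689001+71187132291275=366282500870286 · T[22,12]:12*6833042030178+26826851689001=108823356051137 · T[22,13]:13*1204909218331+6833042030178=22496861868481 · T[22,14]:14*149304004500+1204909218331=3295165281331 · T[22,15]:15*13087462580+149304004500=345615943200
[23] T[23,11]:11*366282500870286+835143799377954=4864251308951100 · T[23,12]:12*108823356051137+366282500870286=1672162773483930 · T[23,13]:13*22496861868481+108823356051137=401282560341390 · T[23,14]:14*3295165281331+22496861868481=68629175807115 · T[23,15]:15*345615943200+3295165281331=8479404429331
[24] T[24,12]:12*1672162773483930+4864251308951100=24930204590758260 · T[24,13]:13*401282560341390+1672162773483930=6888836057922000 · T[24,14]:14*68629175807115+401282560341390=1362091021641000 · T[24,15]:15*8479404429331+68629175807115=195820242247080
Read S(24,12) = 24930204590758260, S(24,13) = 6888836057922000, S(24,14) = 1362091021641000, S(24,15) = 195820242247080.

24930204590758260, 6888836057922000, 1362091021641000, 195820242247080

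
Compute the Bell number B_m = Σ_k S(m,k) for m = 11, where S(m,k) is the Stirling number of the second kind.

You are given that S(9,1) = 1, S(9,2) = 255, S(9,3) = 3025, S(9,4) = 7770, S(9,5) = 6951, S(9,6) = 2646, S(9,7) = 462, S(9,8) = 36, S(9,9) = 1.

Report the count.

678570

r10: T_10,1=1×1+0=1; T_10,2=2×255+1=511; T_10,3=3×3025+255=9330; T_10,4=4×7770+3025=34105; T_10,5=5×6951+7770=42525; T_10,6=6×2646+6951=22827; T_10,7=7×462+2646=5880; T_10,8=8×36+462=750; T_10,9=9×1+36=45; T_10,10=10×0+1=1
r11: T_11,1=1×1+0=1; T_11,2=2×511+1=1023; T_11,3=3×9330+511=28501; T_11,4=4×34105+9330=145750; T_11,5=5×42525+34105=246730; T_11,6=6×22827+42525=179487; T_11,7=7×5880+22827=63987; T_11,8=8×750+5880=11880; T_11,9=9×45+750=1155; T_11,10=10×1+45=55; T_11,11=11×0+1=1
B_11 = ΣS(11,k) = 1+1023+28501+145750+246730+179487+63987+11880+1155+55+1 = 678570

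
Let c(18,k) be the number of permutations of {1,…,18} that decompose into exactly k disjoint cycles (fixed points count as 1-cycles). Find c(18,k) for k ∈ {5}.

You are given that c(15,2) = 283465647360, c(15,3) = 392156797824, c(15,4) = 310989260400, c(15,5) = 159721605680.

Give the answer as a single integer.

i=16: T(16,3)=283465647360+15·392156797824=6165817614720 | T(16,4)=392156797824+15·310989260400=5056995703824 | T(16,5)=310989260400+15·159721605680=2706813345600
i=17: T(17,4)=6165817614720+16·5056995703824=87077748875904 | T(17,5)=5056995703824+16·2706813345600=48366009233424
i=18: T(18,5)=87077748875904+17·48366009233424=909299905844112
Read c(18,5) = 909299905844112.

909299905844112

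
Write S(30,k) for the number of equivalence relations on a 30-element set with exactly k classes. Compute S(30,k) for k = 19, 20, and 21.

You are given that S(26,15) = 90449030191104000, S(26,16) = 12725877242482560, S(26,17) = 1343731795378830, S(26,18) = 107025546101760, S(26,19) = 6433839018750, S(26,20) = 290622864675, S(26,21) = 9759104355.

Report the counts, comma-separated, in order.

i=27: T(27,16)=90449030191104000+16·12725877242482560=294063066070824960 | T(27,17)=12725877242482560+17·1343731795378830=35569317763922670 | T(27,18)=1343731795378830+18·107025546101760=3270191625210510 | T(27,19)=107025546101760+19·6433839018750=229268487458010 | T(27,20)=6433839018750+20·290622864675=12246296312250 | T(27,21)=290622864675+21·9759104355=495564056130
i=28: T(28,17)=294063066070824960+17·35569317763922670=898741468057510350 | T(28,18)=35569317763922670+18·3270191625210510=94432767017711850 | T(28,19)=3270191625210510+19·229268487458010=7626292886912700 | T(28,20)=229268487458010+20·12246296312250=474194413703010 | T(28,21)=12246296312250+21·495564056130=22653141490980
i=29: T(29,18)=898741468057510350+18·94432767017711850=2598531274376323650 | T(29,19)=94432767017711850+19·7626292886912700=239332331869053150 | T(29,20)=7626292886912700+20·474194413703010=17110181160972900 | T(29,21)=474194413703010+21·22653141490980=949910385013590
i=30: T(30,19)=2598531274376323650+19·239332331869053150=7145845579888333500 | T(30,20)=239332331869053150+20·17110181160972900=581535955088511150 | T(30,21)=17110181160972900+21·949910385013590=37058299246258290
Read S(30,19) = 7145845579888333500, S(30,20) = 581535955088511150, S(30,21) = 37058299246258290.

7145845579888333500, 581535955088511150, 37058299246258290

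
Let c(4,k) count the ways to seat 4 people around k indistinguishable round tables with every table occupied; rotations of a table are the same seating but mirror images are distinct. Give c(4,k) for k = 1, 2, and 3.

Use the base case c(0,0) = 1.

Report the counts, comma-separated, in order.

row 1: T[1][1]=0·0+1=1
row 2: T[2][1]=1·1+0=1  T[2][2]=1·0+1=1
row 3: T[3][1]=2·1+0=2  T[3][2]=2·1+1=3  T[3][3]=2·0+1=1
row 4: T[4][1]=3·2+0=6  T[4][2]=3·3+2=11  T[4][3]=3·1+3=6
Read c(4,1) = 6, c(4,2) = 11, c(4,3) = 6.

6, 11, 6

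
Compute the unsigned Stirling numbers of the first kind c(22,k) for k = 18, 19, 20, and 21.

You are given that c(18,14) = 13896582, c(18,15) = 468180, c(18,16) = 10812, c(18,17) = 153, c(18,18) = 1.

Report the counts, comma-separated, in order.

79721796, 1689765, 25025, 231

i=19: T(19,15)=13896582+18·468180=22323822 | T(19,16)=468180+18·10812=662796 | T(19,17)=10812+18·153=13566 | T(19,18)=153+18·1=171 | T(19,19)=1+18·0=1
i=20: T(20,16)=22323822+19·662796=34916946 | T(20,17)=662796+19·13566=920550 | T(20,18)=13566+19·171=16815 | T(20,19)=171+19·1=190 | T(20,20)=1+19·0=1
i=21: T(21,17)=34916946+20·920550=53327946 | T(21,18)=920550+20·16815=1256850 | T(21,19)=16815+20·190=20615 | T(21,20)=190+20·1=210 | T(21,21)=1+20·0=1
i=22: T(22,18)=53327946+21·1256850=79721796 | T(22,19)=1256850+21·20615=1689765 | T(22,20)=20615+21·210=25025 | T(22,21)=210+21·1=231
Read c(22,18) = 79721796, c(22,19) = 1689765, c(22,20) = 25025, c(22,21) = 231.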